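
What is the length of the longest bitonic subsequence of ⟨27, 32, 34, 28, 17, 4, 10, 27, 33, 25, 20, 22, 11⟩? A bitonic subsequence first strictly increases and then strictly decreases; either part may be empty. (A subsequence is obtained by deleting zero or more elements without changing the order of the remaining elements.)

Let inc[i] be the LIS ending at i and dec[i] the longest strictly decreasing subsequence starting at i. inc = [1, 2, 3, 2, 1, 1, 2, 3, 4, 3, 3, 4, 3], dec = [4, 6, 6, 5, 2, 1, 1, 4, 4, 3, 2, 2, 1].
max_i inc[i]+dec[i]−1 = 8, with one witness 27, 32, 34, 28, 27, 25, 22, 11.

8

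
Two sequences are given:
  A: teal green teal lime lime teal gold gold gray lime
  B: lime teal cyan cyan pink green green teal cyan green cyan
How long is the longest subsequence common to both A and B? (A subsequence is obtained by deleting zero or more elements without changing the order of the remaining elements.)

A longest common subsequence is teal, green, teal (length 3); the LCS DP confirms no longer common subsequence exists.

3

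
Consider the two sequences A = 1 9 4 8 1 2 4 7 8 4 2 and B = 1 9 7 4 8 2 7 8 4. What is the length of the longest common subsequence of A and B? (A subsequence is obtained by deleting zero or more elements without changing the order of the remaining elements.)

8

Backtracking the LCS table gives one alignment: 1 (A1,B1) → 9 (A2,B2) → 4 (A3,B4) → 8 (A4,B5) → 2 (A6,B6) → 7 (A8,B7) → 8 (A9,B8) → 4 (A10,B9).
So the longest common subsequence has length 8.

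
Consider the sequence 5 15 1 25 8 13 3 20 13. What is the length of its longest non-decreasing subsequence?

One longest non-decreasing subsequence is 5, 8, 13, 20 (positions 1,5,6,8), of length 4; no longer one exists.

4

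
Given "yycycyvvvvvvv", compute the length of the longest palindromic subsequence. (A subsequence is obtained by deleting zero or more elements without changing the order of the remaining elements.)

One longest palindromic subsequence is vvvvvvv (positions 7,8,9,10,11,12,13); it reads the same forward and backward, and the interval DP gives dp[1][13] = 7.

7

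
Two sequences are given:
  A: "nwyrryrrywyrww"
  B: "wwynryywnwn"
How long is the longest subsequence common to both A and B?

7

A longest common subsequence is wyryyww (length 7); the LCS DP confirms no longer common subsequence exists.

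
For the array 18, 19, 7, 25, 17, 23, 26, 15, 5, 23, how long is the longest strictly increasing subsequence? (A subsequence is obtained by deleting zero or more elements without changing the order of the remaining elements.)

4

One longest increasing subsequence is 18, 19, 25, 26 (positions 1,2,4,7), of length 4; no longer one exists.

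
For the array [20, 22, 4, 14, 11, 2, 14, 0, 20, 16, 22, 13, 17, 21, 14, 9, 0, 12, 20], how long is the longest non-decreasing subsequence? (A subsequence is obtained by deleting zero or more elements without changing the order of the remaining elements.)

Scanning left to right, the best length ending at each element is: 20→1, 22→2, 4→1, 14→2, 11→2, 2→1, 14→3, 0→1, 20→4, 16→4, 22→5, 13→3, 17→5, 21→6, 14→4, 9→2, 0→2, 12→3, 20→6.
So the longest non-decreasing subsequence has length 6, e.g. 4, 14, 14, 16, 17, 21.

6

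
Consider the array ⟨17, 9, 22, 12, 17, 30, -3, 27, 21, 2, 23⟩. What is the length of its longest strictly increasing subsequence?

Scanning left to right, the best length ending at each element is: 17→1, 9→1, 22→2, 12→2, 17→3, 30→4, -3→1, 27→4, 21→4, 2→2, 23→5.
So the longest increasing subsequence has length 5, e.g. 9, 12, 17, 21, 23.

5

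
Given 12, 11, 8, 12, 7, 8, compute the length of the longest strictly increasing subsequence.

One longest increasing subsequence is 11, 12 (positions 2,4), of length 2; no longer one exists.

2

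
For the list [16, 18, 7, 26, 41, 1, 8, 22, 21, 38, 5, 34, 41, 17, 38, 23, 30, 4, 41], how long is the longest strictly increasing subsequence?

Let dp[i] be the longest increasing subsequence ending at position i. Then dp = [1, 2, 1, 3, 4, 1, 2, 3, 3, 4, 2, 4, 5, 3, 5, 4, 5, 2, 6].
The maximum is 6; one witness is 16, 18, 26, 34, 38, 41 at positions 1,2,4,12,15,19.

6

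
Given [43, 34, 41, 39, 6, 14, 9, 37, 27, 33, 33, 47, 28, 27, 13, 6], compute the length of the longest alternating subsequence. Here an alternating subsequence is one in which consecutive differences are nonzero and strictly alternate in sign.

10

A longest alternating subsequence is 43, 34, 41, 6, 14, 9, 37, 27, 33, 28 (positions 1,2,3,5,6,7,8,9,10,13); its 9 consecutive differences strictly alternate in sign, and length 10 is optimal.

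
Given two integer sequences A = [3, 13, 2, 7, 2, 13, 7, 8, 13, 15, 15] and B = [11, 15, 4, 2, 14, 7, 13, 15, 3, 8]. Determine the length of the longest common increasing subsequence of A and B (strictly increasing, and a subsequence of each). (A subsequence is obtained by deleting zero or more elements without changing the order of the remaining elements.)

4

A longest common strictly increasing subsequence is 2, 7, 13, 15 (length 4); it appears in order in both A and B, and no longer such subsequence exists.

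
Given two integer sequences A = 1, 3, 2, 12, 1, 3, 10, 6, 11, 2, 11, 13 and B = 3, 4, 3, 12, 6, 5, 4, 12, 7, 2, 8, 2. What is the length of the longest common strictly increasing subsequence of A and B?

2

A longest common strictly increasing subsequence is 3, 12 (length 2); it appears in order in both A and B, and no longer such subsequence exists.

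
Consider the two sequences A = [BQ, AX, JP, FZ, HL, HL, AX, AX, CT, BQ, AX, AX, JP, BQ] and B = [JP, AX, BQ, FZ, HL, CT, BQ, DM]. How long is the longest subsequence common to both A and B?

5

Backtracking the LCS table gives one alignment: BQ (A1,B3) → FZ (A4,B4) → HL (A6,B5) → CT (A9,B6) → BQ (A10,B7).
So the longest common subsequence has length 5.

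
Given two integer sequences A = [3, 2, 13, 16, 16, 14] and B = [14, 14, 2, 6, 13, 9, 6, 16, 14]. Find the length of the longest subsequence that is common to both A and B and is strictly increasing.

For each value that appears in both, track the longest common increasing run ending there.
The best achievable length is 3; one witness is 2, 13, 16 (A-positions 2,3,4, B-positions 3,5,8).

3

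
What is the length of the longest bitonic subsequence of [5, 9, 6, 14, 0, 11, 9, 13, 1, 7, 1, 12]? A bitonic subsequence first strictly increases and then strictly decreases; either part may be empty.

7

One longest bitonic subsequence is 5, 9, 14, 11, 9, 7, 1 (positions 1,2,4,6,7,10,11): it rises to 14 then falls. Length 7 is optimal.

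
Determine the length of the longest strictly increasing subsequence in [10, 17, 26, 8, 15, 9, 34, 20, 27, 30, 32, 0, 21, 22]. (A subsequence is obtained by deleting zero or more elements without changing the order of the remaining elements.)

Scanning left to right, the best length ending at each element is: 10→1, 17→2, 26→3, 8→1, 15→2, 9→2, 34→4, 20→3, 27→4, 30→5, 32→6, 0→1, 21→4, 22→5.
So the longest increasing subsequence has length 6, e.g. 10, 17, 26, 27, 30, 32.

6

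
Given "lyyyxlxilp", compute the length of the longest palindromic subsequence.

5

Using dp[i][j] = 2 + dp[i+1][j−1] if the ends match, else max(dp[i+1][j], dp[i][j−1]):
dp[1][10] = 5. A witness is lxlxl at positions 1,5,6,7,9.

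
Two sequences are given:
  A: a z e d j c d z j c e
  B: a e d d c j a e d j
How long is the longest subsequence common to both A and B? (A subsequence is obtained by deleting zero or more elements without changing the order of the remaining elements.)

6

A longest common subsequence is aedjdj (length 6); the LCS DP confirms no longer common subsequence exists.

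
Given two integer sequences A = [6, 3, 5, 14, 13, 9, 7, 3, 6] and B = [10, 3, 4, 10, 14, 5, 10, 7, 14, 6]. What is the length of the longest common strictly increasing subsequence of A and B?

A longest common strictly increasing subsequence is 3, 5, 7 (length 3); it appears in order in both A and B, and no longer such subsequence exists.

3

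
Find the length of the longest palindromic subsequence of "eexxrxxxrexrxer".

11

One longest palindromic subsequence is exxrxxxrxxe (positions 2,3,4,5,6,7,8,9,11,13,14); it reads the same forward and backward, and the interval DP gives dp[1][15] = 11.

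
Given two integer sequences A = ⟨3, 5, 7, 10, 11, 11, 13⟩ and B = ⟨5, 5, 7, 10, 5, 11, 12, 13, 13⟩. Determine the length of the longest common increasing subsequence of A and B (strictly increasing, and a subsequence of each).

For each value that appears in both, track the longest common increasing run ending there.
The best achievable length is 5; one witness is 5, 7, 10, 11, 13 (A-positions 2,3,4,5,7, B-positions 1,3,4,6,8).

5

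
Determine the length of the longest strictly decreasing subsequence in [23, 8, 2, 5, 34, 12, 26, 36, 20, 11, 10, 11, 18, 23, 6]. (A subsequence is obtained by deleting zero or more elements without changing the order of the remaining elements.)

Let dp[i] be the longest decreasing subsequence ending at position i. Then dp = [1, 2, 3, 3, 1, 2, 2, 1, 3, 4, 5, 4, 4, 3, 6].
The maximum is 6; one witness is 34, 26, 20, 11, 10, 6 at positions 5,7,9,10,11,15.

6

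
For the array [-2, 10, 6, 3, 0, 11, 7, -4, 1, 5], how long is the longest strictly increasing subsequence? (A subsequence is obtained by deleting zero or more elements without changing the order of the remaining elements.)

4

Scanning left to right, the best length ending at each element is: -2→1, 10→2, 6→2, 3→2, 0→2, 11→3, 7→3, -4→1, 1→3, 5→4.
So the longest increasing subsequence has length 4, e.g. -2, 0, 1, 5.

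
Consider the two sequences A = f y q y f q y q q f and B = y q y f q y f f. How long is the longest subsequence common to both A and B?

A longest common subsequence is yqyfqyf (length 7); the LCS DP confirms no longer common subsequence exists.

7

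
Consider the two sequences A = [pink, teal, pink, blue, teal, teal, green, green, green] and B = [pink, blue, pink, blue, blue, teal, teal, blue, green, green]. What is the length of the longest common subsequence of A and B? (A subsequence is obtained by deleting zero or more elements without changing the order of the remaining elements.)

Backtracking the LCS table gives one alignment: pink (A1,B1) → pink (A3,B3) → blue (A4,B5) → teal (A5,B6) → teal (A6,B7) → green (A8,B9) → green (A9,B10).
So the longest common subsequence has length 7.

7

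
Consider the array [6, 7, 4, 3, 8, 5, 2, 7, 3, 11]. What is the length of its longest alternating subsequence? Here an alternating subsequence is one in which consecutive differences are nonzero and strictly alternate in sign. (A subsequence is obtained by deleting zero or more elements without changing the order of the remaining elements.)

A longest alternating subsequence is 6, 7, 4, 8, 5, 7, 3, 11 (positions 1,2,3,5,6,8,9,10); its 7 consecutive differences strictly alternate in sign, and length 8 is optimal.

8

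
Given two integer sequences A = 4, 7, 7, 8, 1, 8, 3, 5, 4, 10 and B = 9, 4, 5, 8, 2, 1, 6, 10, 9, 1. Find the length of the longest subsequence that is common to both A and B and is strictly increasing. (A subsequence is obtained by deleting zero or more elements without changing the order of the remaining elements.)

3

A longest common strictly increasing subsequence is 4, 5, 10 (length 3); it appears in order in both A and B, and no longer such subsequence exists.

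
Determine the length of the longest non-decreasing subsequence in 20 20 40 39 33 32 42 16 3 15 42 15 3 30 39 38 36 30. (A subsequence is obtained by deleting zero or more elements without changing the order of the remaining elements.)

Scanning left to right, the best length ending at each element is: 20→1, 20→2, 40→3, 39→3, 33→3, 32→3, 42→4, 16→1, 3→1, 15→2, 42→5, 15→3, 3→2, 30→4, 39→5, 38→5, 36→5, 30→5.
So the longest non-decreasing subsequence has length 5, e.g. 20, 20, 40, 42, 42.

5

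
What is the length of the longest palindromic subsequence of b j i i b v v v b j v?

Using dp[i][j] = 2 + dp[i+1][j−1] if the ends match, else max(dp[i+1][j], dp[i][j−1]):
dp[1][11] = 7. A witness is jbvvvbj at positions 2,5,6,7,8,9,10.

7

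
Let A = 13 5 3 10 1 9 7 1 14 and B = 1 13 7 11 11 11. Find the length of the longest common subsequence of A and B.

Backtracking the LCS table gives one alignment: 13 (A1,B2) → 7 (A7,B3).
So the longest common subsequence has length 2.

2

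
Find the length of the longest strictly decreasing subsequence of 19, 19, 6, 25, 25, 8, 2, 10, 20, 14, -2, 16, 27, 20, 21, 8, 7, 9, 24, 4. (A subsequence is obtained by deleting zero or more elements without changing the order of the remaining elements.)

6

One longest decreasing subsequence is 25, 20, 14, 8, 7, 4 (positions 4,9,10,16,17,20), of length 6; no longer one exists.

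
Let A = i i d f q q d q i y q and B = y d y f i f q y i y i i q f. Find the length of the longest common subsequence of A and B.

6

Backtracking the LCS table gives one alignment: i (A2,B5) → f (A4,B6) → q (A5,B7) → i (A9,B9) → y (A10,B10) → q (A11,B13).
So the longest common subsequence has length 6.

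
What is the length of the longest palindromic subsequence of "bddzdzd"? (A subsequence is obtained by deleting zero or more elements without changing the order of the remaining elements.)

One longest palindromic subsequence is dzdzd (positions 2,4,5,6,7); it reads the same forward and backward, and the interval DP gives dp[1][7] = 5.

5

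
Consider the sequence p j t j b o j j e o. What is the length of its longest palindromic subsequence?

5

One longest palindromic subsequence is jjojj (positions 2,4,6,7,8); it reads the same forward and backward, and the interval DP gives dp[1][10] = 5.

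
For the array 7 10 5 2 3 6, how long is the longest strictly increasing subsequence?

3

Let dp[i] be the longest increasing subsequence ending at position i. Then dp = [1, 2, 1, 1, 2, 3].
The maximum is 3; one witness is 2, 3, 6 at positions 4,5,6.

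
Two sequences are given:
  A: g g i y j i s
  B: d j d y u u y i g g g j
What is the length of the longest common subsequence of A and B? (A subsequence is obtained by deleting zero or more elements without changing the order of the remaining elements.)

A longest common subsequence is ggj (length 3); the LCS DP confirms no longer common subsequence exists.

3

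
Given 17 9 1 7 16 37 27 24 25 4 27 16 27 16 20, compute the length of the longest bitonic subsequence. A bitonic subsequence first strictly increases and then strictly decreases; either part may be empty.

7

Let inc[i] be the LIS ending at i and dec[i] the longest strictly decreasing subsequence starting at i. inc = [1, 1, 1, 2, 3, 4, 4, 4, 5, 2, 6, 3, 6, 3, 4], dec = [4, 3, 1, 2, 2, 4, 3, 2, 2, 1, 2, 1, 2, 1, 1].
max_i inc[i]+dec[i]−1 = 7, with one witness 1, 7, 16, 37, 27, 25, 20.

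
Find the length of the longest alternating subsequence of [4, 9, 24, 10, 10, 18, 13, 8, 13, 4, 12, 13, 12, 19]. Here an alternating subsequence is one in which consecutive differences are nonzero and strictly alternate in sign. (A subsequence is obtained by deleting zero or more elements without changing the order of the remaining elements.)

A longest alternating subsequence is 4, 24, 10, 18, 8, 13, 4, 13, 12, 19 (positions 1,3,4,6,8,9,10,12,13,14); its 9 consecutive differences strictly alternate in sign, and length 10 is optimal.

10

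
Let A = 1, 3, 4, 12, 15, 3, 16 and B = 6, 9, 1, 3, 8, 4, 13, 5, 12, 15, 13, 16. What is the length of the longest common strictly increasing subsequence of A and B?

6

A longest common strictly increasing subsequence is 1, 3, 4, 12, 15, 16 (length 6); it appears in order in both A and B, and no longer such subsequence exists.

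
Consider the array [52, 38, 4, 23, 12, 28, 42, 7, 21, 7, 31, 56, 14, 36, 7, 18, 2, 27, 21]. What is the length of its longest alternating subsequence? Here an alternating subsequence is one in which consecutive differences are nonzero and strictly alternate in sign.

A longest alternating subsequence is 52, 4, 23, 12, 28, 7, 21, 7, 31, 14, 36, 7, 18, 2, 27, 21 (positions 1,3,4,5,6,8,9,10,11,13,14,15,16,17,18,19); its 15 consecutive differences strictly alternate in sign, and length 16 is optimal.

16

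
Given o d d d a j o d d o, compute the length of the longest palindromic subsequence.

Using dp[i][j] = 2 + dp[i+1][j−1] if the ends match, else max(dp[i+1][j], dp[i][j−1]):
dp[1][10] = 7. A witness is oddoddo at positions 1,2,3,7,8,9,10.

7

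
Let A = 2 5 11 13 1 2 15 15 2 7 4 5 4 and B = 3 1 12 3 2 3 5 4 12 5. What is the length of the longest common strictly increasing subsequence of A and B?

4

For each value that appears in both, track the longest common increasing run ending there.
The best achievable length is 4; one witness is 1, 2, 4, 5 (A-positions 5,6,11,12, B-positions 2,5,8,10).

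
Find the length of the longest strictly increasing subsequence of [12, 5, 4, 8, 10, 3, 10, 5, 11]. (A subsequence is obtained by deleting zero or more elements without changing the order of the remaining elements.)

4

One longest increasing subsequence is 5, 8, 10, 11 (positions 2,4,5,9), of length 4; no longer one exists.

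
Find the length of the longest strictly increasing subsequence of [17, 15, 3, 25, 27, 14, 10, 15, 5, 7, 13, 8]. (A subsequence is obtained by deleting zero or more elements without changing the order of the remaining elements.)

4

Let dp[i] be the longest increasing subsequence ending at position i. Then dp = [1, 1, 1, 2, 3, 2, 2, 3, 2, 3, 4, 4].
The maximum is 4; one witness is 3, 5, 7, 13 at positions 3,9,10,11.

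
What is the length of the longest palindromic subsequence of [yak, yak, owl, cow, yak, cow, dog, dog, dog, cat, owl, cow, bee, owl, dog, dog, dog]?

One longest palindromic subsequence is dog dog dog owl bee owl dog dog dog (positions 7,8,9,11,13,14,15,16,17); it reads the same forward and backward, and the interval DP gives dp[1][17] = 9.

9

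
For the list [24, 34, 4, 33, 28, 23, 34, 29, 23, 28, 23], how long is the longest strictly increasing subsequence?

3

Let dp[i] be the longest increasing subsequence ending at position i. Then dp = [1, 2, 1, 2, 2, 2, 3, 3, 2, 3, 2].
The maximum is 3; one witness is 24, 33, 34 at positions 1,4,7.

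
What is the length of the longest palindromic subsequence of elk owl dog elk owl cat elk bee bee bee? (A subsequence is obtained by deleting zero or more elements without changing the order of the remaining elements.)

One longest palindromic subsequence is elk owl elk owl elk (positions 1,2,4,5,7); it reads the same forward and backward, and the interval DP gives dp[1][10] = 5.

5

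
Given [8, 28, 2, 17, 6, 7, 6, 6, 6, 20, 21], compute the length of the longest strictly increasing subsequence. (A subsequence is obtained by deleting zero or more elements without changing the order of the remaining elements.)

5

Scanning left to right, the best length ending at each element is: 8→1, 28→2, 2→1, 17→2, 6→2, 7→3, 6→2, 6→2, 6→2, 20→4, 21→5.
So the longest increasing subsequence has length 5, e.g. 2, 6, 7, 20, 21.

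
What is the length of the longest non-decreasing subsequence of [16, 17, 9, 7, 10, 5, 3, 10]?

3

Scanning left to right, the best length ending at each element is: 16→1, 17→2, 9→1, 7→1, 10→2, 5→1, 3→1, 10→3.
So the longest non-decreasing subsequence has length 3, e.g. 9, 10, 10.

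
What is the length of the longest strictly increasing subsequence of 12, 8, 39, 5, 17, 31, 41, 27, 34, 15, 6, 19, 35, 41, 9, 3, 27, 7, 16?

6

Scanning left to right, the best length ending at each element is: 12→1, 8→1, 39→2, 5→1, 17→2, 31→3, 41→4, 27→3, 34→4, 15→2, 6→2, 19→3, 35→5, 41→6, 9→3, 3→1, 27→4, 7→3, 16→4.
So the longest increasing subsequence has length 6, e.g. 12, 17, 31, 34, 35, 41.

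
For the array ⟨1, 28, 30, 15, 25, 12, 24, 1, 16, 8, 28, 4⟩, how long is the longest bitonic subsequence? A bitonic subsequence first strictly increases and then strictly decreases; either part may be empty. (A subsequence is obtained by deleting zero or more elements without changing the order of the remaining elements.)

Let inc[i] be the LIS ending at i and dec[i] the longest strictly decreasing subsequence starting at i. inc = [1, 2, 3, 2, 3, 2, 3, 1, 3, 2, 4, 2], dec = [1, 6, 6, 4, 5, 3, 4, 1, 3, 2, 2, 1].
max_i inc[i]+dec[i]−1 = 8, with one witness 1, 28, 30, 25, 24, 16, 8, 4.

8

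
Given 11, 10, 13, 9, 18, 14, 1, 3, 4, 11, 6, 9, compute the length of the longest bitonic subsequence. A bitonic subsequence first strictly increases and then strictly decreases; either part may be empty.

6

One longest bitonic subsequence is 11, 13, 18, 14, 11, 9 (positions 1,3,5,6,10,12): it rises to 18 then falls. Length 6 is optimal.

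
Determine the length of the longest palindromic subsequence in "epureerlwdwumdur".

Using dp[i][j] = 2 + dp[i+1][j−1] if the ends match, else max(dp[i+1][j], dp[i][j−1]):
dp[1][16] = 6. A witness is ureeru at positions 3,4,5,6,7,15.

6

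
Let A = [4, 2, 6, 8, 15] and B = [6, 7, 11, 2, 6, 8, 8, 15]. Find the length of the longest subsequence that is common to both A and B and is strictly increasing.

4

For each value that appears in both, track the longest common increasing run ending there.
The best achievable length is 4; one witness is 2, 6, 8, 15 (A-positions 2,3,4,5, B-positions 4,5,6,8).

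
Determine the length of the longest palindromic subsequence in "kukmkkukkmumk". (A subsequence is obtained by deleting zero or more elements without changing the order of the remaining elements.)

Using dp[i][j] = 2 + dp[i+1][j−1] if the ends match, else max(dp[i+1][j], dp[i][j−1]):
dp[1][13] = 11. A witness is kumkkukkmuk at positions 1,2,4,5,6,7,8,9,10,11,13.

11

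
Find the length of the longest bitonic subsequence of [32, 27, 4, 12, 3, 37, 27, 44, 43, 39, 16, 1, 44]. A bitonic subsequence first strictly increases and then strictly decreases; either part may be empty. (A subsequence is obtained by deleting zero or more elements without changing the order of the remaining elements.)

8

One longest bitonic subsequence is 4, 12, 37, 44, 43, 39, 16, 1 (positions 3,4,6,8,9,10,11,12): it rises to 44 then falls. Length 8 is optimal.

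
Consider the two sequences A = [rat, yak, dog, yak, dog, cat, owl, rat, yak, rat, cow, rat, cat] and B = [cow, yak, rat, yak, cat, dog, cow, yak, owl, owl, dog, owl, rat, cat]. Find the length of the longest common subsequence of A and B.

8

A longest common subsequence is rat, yak, dog, yak, dog, owl, rat, cat (length 8); the LCS DP confirms no longer common subsequence exists.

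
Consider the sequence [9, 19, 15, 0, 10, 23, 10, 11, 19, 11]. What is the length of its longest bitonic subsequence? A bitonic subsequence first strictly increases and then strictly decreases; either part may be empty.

One longest bitonic subsequence is 9, 19, 23, 19, 11 (positions 1,2,6,9,10): it rises to 23 then falls. Length 5 is optimal.

5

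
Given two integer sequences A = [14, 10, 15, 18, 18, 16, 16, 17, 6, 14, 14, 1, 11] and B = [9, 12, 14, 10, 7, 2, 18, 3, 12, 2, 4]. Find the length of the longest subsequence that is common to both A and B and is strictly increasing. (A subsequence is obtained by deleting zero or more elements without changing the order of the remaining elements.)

For each value that appears in both, track the longest common increasing run ending there.
The best achievable length is 2; one witness is 14, 18 (A-positions 1,4, B-positions 3,7).

2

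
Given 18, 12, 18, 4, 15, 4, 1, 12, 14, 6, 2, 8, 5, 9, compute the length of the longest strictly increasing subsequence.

Scanning left to right, the best length ending at each element is: 18→1, 12→1, 18→2, 4→1, 15→2, 4→1, 1→1, 12→2, 14→3, 6→2, 2→2, 8→3, 5→3, 9→4.
So the longest increasing subsequence has length 4, e.g. 4, 6, 8, 9.

4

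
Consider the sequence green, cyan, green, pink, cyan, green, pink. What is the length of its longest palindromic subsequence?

5

Using dp[i][j] = 2 + dp[i+1][j−1] if the ends match, else max(dp[i+1][j], dp[i][j−1]):
dp[1][7] = 5. A witness is green cyan pink cyan green at positions 1,2,4,5,6.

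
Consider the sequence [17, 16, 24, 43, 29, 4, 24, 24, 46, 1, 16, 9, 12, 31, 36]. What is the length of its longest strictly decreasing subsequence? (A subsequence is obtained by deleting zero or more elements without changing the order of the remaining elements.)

5

Scanning left to right, the best length ending at each element is: 17→1, 16→2, 24→1, 43→1, 29→2, 4→3, 24→3, 24→3, 46→1, 1→4, 16→4, 9→5, 12→5, 31→2, 36→2.
So the longest decreasing subsequence has length 5, e.g. 43, 29, 24, 16, 9.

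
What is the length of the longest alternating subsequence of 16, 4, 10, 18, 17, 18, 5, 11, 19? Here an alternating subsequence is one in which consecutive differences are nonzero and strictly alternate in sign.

Track the best alternating length ending on an up-step vs a down-step at each position: up/down = 1/1, 1/2, 3/2, 3/1, 3/4, 5/1, 3/6, 7/6, 7/1.
The maximum over both is 7; one such subsequence is 16, 4, 18, 17, 18, 5, 11.

7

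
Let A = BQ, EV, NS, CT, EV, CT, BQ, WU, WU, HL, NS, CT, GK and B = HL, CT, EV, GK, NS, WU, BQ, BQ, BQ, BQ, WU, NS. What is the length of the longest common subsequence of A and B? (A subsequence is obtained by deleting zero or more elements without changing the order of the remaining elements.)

5

Backtracking the LCS table gives one alignment: EV (A2,B3) → NS (A3,B5) → BQ (A7,B10) → WU (A9,B11) → NS (A11,B12).
So the longest common subsequence has length 5.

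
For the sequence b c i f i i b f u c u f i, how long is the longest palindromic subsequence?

7

Using dp[i][j] = 2 + dp[i+1][j−1] if the ends match, else max(dp[i+1][j], dp[i][j−1]):
dp[1][13] = 7. A witness is ifucufi at positions 3,4,9,10,11,12,13.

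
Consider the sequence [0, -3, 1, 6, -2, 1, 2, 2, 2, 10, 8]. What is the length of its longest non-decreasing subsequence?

7

One longest non-decreasing subsequence is 0, 1, 1, 2, 2, 2, 10 (positions 1,3,6,7,8,9,10), of length 7; no longer one exists.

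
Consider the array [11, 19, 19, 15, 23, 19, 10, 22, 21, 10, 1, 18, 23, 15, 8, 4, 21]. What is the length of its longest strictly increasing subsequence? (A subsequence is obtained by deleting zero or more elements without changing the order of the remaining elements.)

5

Let dp[i] be the longest increasing subsequence ending at position i. Then dp = [1, 2, 2, 2, 3, 3, 1, 4, 4, 1, 1, 3, 5, 2, 2, 2, 4].
The maximum is 5; one witness is 11, 15, 19, 22, 23 at positions 1,4,6,8,13.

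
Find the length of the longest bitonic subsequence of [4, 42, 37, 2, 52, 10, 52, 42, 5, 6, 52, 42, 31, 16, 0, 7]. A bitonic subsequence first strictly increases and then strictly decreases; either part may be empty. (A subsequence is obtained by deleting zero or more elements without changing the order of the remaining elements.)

8

Let inc[i] be the LIS ending at i and dec[i] the longest strictly decreasing subsequence starting at i. inc = [1, 2, 2, 1, 3, 2, 3, 3, 2, 3, 4, 4, 4, 4, 1, 4], dec = [3, 5, 4, 2, 5, 3, 5, 4, 2, 2, 5, 4, 3, 2, 1, 1].
max_i inc[i]+dec[i]−1 = 8, with one witness 4, 37, 42, 52, 42, 31, 16, 7.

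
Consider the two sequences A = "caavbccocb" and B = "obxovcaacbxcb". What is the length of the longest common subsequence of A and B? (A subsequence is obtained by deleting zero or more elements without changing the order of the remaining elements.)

6

Backtracking the LCS table gives one alignment: c (A1,B6) → a (A2,B7) → a (A3,B8) → b (A5,B10) → c (A9,B12) → b (A10,B13).
So the longest common subsequence has length 6.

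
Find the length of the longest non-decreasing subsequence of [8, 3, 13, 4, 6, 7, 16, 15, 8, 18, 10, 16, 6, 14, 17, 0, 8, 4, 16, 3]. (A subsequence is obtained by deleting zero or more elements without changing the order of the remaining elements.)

Scanning left to right, the best length ending at each element is: 8→1, 3→1, 13→2, 4→2, 6→3, 7→4, 16→5, 15→5, 8→5, 18→6, 10→6, 16→7, 6→4, 14→7, 17→8, 0→1, 8→6, 4→3, 16→8, 3→2.
So the longest non-decreasing subsequence has length 8, e.g. 3, 4, 6, 7, 8, 10, 16, 17.

8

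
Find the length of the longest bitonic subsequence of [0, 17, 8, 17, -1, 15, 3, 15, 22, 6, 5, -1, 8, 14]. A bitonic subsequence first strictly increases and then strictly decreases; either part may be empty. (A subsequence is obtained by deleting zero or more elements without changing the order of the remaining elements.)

Let inc[i] be the LIS ending at i and dec[i] the longest strictly decreasing subsequence starting at i. inc = [1, 2, 2, 3, 1, 3, 2, 3, 4, 3, 3, 1, 4, 5], dec = [2, 5, 4, 5, 1, 4, 2, 4, 4, 3, 2, 1, 1, 1].
max_i inc[i]+dec[i]−1 = 7, with one witness 0, 8, 17, 15, 6, 5, -1.

7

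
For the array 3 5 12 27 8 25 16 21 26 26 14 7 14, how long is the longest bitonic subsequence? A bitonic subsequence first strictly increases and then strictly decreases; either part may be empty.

One longest bitonic subsequence is 3, 5, 12, 27, 25, 21, 14, 7 (positions 1,2,3,4,6,8,11,12): it rises to 27 then falls. Length 8 is optimal.

8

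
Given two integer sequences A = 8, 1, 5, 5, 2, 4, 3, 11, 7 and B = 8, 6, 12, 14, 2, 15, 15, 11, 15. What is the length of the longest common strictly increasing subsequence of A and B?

A longest common strictly increasing subsequence is 8, 11 (length 2); it appears in order in both A and B, and no longer such subsequence exists.

2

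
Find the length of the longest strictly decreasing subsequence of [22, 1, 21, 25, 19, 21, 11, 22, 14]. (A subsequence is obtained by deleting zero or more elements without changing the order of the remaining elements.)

4

Let dp[i] be the longest decreasing subsequence ending at position i. Then dp = [1, 2, 2, 1, 3, 2, 4, 2, 4].
The maximum is 4; one witness is 22, 21, 19, 11 at positions 1,3,5,7.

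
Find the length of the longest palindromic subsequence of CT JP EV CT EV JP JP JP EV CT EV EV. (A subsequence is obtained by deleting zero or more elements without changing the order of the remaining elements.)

One longest palindromic subsequence is EV CT EV JP JP JP EV CT EV (positions 3,4,5,6,7,8,9,10,12); it reads the same forward and backward, and the interval DP gives dp[1][12] = 9.

9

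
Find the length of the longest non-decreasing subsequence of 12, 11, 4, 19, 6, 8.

3

Let dp[i] be the longest non-decreasing subsequence ending at position i. Then dp = [1, 1, 1, 2, 2, 3].
The maximum is 3; one witness is 4, 6, 8 at positions 3,5,6.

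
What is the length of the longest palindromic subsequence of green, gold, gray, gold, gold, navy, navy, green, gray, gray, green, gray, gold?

8

One longest palindromic subsequence is gold gray green gray gray green gray gold (positions 2,3,8,9,10,11,12,13); it reads the same forward and backward, and the interval DP gives dp[1][13] = 8.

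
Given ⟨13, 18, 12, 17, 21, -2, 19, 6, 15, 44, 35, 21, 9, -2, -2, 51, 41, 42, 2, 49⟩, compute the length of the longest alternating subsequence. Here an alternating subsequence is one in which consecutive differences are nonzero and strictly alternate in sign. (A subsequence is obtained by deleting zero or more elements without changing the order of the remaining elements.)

14

Track the best alternating length ending on an up-step vs a down-step at each position: up/down = 1/1, 2/1, 1/3, 4/3, 4/1, 1/5, 6/5, 6/7, 8/7, 8/1, 8/9, 8/9, 8/9, 1/9, 1/9, 10/1, 10/11, 12/11, 10/13, 14/11.
The maximum over both is 14; one such subsequence is 13, 18, 12, 17, -2, 19, 6, 44, 35, 51, 41, 42, 2, 49.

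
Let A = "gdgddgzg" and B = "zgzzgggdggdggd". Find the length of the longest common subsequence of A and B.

A longest common subsequence is gdgdgg (length 6); the LCS DP confirms no longer common subsequence exists.

6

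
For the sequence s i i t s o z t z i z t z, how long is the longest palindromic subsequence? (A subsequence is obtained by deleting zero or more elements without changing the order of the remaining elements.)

One longest palindromic subsequence is ztziztz (positions 7,8,9,10,11,12,13); it reads the same forward and backward, and the interval DP gives dp[1][13] = 7.

7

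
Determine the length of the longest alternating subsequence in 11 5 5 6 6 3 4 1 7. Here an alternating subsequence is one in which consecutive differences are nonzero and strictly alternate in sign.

Track the best alternating length ending on an up-step vs a down-step at each position: up/down = 1/1, 1/2, 1/2, 3/2, 3/2, 1/4, 5/4, 1/6, 7/2.
The maximum over both is 7; one such subsequence is 11, 5, 6, 3, 4, 1, 7.

7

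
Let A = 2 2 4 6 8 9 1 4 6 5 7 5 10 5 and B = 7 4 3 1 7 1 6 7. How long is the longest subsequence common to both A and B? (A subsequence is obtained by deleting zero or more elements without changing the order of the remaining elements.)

A longest common subsequence is 4, 1, 6, 7 (length 4); the LCS DP confirms no longer common subsequence exists.

4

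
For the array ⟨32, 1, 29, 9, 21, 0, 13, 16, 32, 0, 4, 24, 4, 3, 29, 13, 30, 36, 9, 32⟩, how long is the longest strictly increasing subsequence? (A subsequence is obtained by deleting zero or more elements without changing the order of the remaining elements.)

8

One longest increasing subsequence is 1, 9, 13, 16, 24, 29, 30, 36 (positions 2,4,7,8,12,15,17,18), of length 8; no longer one exists.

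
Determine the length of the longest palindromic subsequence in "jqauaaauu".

One longest palindromic subsequence is uaaau (positions 4,5,6,7,9); it reads the same forward and backward, and the interval DP gives dp[1][9] = 5.

5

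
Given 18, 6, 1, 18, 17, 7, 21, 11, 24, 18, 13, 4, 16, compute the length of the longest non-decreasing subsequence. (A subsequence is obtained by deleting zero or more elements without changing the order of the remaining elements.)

5

One longest non-decreasing subsequence is 6, 7, 11, 13, 16 (positions 2,6,8,11,13), of length 5; no longer one exists.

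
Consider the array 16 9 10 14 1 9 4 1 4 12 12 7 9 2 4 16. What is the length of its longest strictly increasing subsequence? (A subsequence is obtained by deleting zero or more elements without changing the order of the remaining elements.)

Let dp[i] be the longest increasing subsequence ending at position i. Then dp = [1, 1, 2, 3, 1, 2, 2, 1, 2, 3, 3, 3, 4, 2, 3, 5].
The maximum is 5; one witness is 1, 4, 7, 9, 16 at positions 5,7,12,13,16.

5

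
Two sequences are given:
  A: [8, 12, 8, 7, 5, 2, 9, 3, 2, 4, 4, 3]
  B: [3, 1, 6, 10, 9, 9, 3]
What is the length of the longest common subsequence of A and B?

A longest common subsequence is 9, 3 (length 2); the LCS DP confirms no longer common subsequence exists.

2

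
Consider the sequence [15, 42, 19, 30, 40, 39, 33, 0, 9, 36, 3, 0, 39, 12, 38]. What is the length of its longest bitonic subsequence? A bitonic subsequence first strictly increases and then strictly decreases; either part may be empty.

Let inc[i] be the LIS ending at i and dec[i] the longest strictly decreasing subsequence starting at i. inc = [1, 2, 2, 3, 4, 4, 4, 1, 2, 5, 2, 1, 6, 3, 6], dec = [4, 7, 4, 4, 6, 5, 4, 1, 3, 3, 2, 1, 2, 1, 1].
max_i inc[i]+dec[i]−1 = 9, with one witness 15, 19, 30, 40, 39, 33, 9, 3, 0.

9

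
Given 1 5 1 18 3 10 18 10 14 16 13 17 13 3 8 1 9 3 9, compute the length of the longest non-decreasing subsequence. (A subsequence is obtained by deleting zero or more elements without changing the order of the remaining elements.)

Scanning left to right, the best length ending at each element is: 1→1, 5→2, 1→2, 18→3, 3→3, 10→4, 18→5, 10→5, 14→6, 16→7, 13→6, 17→8, 13→7, 3→4, 8→5, 1→3, 9→6, 3→5, 9→7.
So the longest non-decreasing subsequence has length 8, e.g. 1, 1, 3, 10, 10, 14, 16, 17.

8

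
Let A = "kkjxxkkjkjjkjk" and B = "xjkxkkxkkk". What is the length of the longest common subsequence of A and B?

7

Backtracking the LCS table gives one alignment: k (A2,B3) → x (A5,B4) → k (A6,B5) → k (A7,B6) → k (A9,B8) → k (A12,B9) → k (A14,B10).
So the longest common subsequence has length 7.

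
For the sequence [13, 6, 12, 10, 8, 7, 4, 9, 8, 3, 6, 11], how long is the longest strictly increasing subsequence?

One longest increasing subsequence is 6, 8, 9, 11 (positions 2,5,8,12), of length 4; no longer one exists.

4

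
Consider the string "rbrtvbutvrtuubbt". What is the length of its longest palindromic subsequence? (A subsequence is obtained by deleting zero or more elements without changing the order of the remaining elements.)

9

Using dp[i][j] = 2 + dp[i+1][j−1] if the ends match, else max(dp[i+1][j], dp[i][j−1]):
dp[1][16] = 9. A witness is tbutrtubt at positions 4,6,7,8,10,11,13,15,16.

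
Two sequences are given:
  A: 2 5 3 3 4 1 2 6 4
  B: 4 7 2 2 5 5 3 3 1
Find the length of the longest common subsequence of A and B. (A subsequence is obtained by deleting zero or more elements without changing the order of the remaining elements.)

5

A longest common subsequence is 2, 5, 3, 3, 1 (length 5); the LCS DP confirms no longer common subsequence exists.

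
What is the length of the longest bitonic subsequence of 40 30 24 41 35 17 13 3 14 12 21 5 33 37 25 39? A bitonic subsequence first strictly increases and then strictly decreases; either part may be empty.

One longest bitonic subsequence is 40, 30, 24, 17, 14, 12, 5 (positions 1,2,3,6,9,10,12): it rises to 40 then falls. Length 7 is optimal.

7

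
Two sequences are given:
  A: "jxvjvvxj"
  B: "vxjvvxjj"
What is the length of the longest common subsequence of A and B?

Backtracking the LCS table gives one alignment: x (A2,B2) → j (A4,B3) → v (A5,B4) → v (A6,B5) → x (A7,B6) → j (A8,B8).
So the longest common subsequence has length 6.

6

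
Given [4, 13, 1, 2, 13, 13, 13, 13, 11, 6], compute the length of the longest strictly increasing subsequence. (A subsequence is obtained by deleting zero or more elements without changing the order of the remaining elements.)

3

One longest increasing subsequence is 1, 2, 13 (positions 3,4,5), of length 3; no longer one exists.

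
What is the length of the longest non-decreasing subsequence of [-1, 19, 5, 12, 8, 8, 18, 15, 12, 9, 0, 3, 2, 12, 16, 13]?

7

Let dp[i] be the longest non-decreasing subsequence ending at position i. Then dp = [1, 2, 2, 3, 3, 4, 5, 5, 5, 5, 2, 3, 3, 6, 7, 7].
The maximum is 7; one witness is -1, 5, 8, 8, 12, 12, 16 at positions 1,3,5,6,9,14,15.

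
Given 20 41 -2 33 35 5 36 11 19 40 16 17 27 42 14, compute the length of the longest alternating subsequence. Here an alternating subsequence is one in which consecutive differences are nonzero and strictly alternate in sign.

A longest alternating subsequence is 20, 41, -2, 33, 5, 36, 11, 19, 16, 17, 14 (positions 1,2,3,4,6,7,8,9,11,12,15); its 10 consecutive differences strictly alternate in sign, and length 11 is optimal.

11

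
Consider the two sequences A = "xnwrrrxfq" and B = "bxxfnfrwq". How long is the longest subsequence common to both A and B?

Backtracking the LCS table gives one alignment: x (A1,B3) → n (A2,B5) → w (A3,B8) → q (A9,B9).
So the longest common subsequence has length 4.

4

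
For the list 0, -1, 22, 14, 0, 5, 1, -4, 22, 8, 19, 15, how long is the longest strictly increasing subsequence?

One longest increasing subsequence is -1, 0, 5, 8, 19 (positions 2,5,6,10,11), of length 5; no longer one exists.

5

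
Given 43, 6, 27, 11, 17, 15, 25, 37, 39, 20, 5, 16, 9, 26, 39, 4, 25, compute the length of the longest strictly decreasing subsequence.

7

Let dp[i] be the longest decreasing subsequence ending at position i. Then dp = [1, 2, 2, 3, 3, 4, 3, 2, 2, 4, 5, 5, 6, 3, 2, 7, 4].
The maximum is 7; one witness is 43, 27, 25, 20, 16, 9, 4 at positions 1,3,7,10,12,13,16.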